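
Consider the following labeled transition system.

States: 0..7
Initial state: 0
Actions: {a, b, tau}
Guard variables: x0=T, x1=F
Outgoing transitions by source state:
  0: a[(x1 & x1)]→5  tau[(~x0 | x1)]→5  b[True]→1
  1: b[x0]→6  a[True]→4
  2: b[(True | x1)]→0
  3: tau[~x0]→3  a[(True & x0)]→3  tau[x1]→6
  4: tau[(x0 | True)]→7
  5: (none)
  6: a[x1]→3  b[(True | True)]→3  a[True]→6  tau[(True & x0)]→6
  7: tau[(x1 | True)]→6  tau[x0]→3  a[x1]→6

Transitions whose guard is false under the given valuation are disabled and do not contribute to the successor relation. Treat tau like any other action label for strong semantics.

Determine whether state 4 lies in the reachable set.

Answer: REACHABLE

Working:
Guard filter leaves 11 enabled edge(s).
L0 = {0}
L1 = {1}  now seen {0,1}
L2 = {4,6}  now seen {0,1,4,6}
L3 = {3,7}  now seen {0,1,3,4,6,7}
R = {0,1,3,4,6,7}
trace reaching 4: b·a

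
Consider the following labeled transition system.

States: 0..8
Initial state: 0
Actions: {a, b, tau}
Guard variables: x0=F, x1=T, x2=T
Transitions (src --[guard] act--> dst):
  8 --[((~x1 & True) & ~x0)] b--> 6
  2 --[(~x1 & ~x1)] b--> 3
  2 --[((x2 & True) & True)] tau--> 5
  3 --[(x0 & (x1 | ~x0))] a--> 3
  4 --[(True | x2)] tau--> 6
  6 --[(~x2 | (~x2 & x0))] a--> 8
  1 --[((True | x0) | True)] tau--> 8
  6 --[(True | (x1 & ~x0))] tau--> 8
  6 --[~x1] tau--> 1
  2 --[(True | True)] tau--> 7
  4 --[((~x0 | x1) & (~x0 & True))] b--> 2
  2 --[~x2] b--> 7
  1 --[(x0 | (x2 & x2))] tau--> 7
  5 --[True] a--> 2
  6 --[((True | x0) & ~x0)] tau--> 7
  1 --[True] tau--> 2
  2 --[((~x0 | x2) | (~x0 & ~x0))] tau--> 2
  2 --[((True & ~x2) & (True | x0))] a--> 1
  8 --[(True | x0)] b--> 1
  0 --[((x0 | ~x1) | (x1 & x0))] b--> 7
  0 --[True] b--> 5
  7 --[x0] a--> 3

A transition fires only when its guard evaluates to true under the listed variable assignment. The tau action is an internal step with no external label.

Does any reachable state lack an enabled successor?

R = {0,2,5,7}
  0: b→5  [1 out]
  2: tau→2  tau→5  tau→7  [3 out]
  5: a→2  [1 out]
  7: ∅  [no exit]
trace reaching 7: b·a·tau

Answer: DEADLOCK at state 7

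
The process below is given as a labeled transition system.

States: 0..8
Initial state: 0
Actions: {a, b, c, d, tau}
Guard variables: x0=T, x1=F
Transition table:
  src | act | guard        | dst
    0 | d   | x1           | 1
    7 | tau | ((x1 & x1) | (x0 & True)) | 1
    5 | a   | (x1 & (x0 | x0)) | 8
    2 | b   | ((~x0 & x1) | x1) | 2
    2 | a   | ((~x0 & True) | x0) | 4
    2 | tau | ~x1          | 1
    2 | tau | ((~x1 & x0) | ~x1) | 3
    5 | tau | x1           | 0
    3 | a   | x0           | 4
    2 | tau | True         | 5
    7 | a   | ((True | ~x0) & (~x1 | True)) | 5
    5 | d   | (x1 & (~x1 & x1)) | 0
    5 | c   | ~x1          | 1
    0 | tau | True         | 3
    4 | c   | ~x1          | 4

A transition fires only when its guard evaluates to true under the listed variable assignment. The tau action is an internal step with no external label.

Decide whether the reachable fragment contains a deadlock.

Answer: DEADLOCK-FREE

Trace:
Reachable = {0,3,4}
  0: tau→3  [1 exit(s)]
  3: a→4  [1 exit(s)]
  4: c→4  [1 exit(s)]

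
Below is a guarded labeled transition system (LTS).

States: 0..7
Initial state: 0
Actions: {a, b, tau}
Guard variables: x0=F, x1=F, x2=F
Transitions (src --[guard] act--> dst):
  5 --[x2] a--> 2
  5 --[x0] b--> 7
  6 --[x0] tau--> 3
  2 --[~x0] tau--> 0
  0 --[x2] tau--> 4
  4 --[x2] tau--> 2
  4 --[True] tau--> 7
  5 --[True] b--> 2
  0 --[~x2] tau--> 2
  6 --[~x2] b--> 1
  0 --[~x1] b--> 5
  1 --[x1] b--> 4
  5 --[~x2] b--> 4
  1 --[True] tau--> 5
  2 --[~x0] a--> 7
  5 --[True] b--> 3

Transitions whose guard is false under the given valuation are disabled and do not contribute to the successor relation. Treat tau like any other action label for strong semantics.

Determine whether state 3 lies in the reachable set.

Guard filter leaves 10 enabled edge(s).
depth 0: {0}
depth 1: {2,5}  now seen {0,2,5}
depth 2: {3,4,7}  now seen {0,2,3,4,5,7}
Reachable = {0,2,3,4,5,7}
Path to 3: b·b

Answer: REACHABLE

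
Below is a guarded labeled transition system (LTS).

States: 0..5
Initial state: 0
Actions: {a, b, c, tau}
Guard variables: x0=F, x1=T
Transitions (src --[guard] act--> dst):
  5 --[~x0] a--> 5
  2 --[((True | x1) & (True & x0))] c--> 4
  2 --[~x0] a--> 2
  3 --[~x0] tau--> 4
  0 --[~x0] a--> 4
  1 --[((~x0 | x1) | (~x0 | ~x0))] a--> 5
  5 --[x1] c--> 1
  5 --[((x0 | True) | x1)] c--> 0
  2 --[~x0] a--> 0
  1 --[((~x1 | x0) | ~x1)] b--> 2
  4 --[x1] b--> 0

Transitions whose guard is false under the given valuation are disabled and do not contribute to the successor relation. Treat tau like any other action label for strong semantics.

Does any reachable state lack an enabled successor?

Answer: DEADLOCK-FREE

Trace:
Reachable = {0,4}
  0: a→4  [1 out]
  4: b→0  [1 out]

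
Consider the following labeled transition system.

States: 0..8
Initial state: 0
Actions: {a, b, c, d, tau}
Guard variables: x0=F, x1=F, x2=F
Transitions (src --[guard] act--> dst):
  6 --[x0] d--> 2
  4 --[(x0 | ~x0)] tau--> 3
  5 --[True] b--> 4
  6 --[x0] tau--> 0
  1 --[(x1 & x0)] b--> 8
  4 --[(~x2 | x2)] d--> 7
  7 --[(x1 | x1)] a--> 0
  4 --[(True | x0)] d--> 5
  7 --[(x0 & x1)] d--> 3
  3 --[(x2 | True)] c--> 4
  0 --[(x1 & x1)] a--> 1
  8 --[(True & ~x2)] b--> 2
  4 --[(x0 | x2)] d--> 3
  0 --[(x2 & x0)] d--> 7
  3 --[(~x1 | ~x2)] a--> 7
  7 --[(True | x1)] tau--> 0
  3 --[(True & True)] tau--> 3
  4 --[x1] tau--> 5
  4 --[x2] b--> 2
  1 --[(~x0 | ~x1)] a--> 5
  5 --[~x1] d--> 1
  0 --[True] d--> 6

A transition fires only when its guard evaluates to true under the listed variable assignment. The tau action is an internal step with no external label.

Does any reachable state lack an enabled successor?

Reachable = {0,6}
  0: d→6  [1 exit(s)]
  6: ∅  [no exit]
trace reaching 6: d

Answer: DEADLOCK at state 6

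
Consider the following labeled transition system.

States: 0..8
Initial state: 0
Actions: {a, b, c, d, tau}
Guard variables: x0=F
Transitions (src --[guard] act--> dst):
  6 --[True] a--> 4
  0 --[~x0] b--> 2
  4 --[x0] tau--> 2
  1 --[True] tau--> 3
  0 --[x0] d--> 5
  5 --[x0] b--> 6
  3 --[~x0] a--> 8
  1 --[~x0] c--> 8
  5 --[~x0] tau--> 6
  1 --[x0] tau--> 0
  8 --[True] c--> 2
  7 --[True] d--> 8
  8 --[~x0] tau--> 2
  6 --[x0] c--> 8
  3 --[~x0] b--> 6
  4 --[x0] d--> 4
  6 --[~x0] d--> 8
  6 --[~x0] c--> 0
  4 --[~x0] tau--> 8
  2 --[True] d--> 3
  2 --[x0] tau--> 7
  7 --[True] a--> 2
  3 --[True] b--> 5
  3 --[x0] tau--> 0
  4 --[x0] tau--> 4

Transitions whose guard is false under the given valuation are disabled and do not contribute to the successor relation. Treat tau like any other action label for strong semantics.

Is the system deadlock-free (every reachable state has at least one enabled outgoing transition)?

R = {0,2,3,4,5,6,8}
  0: b→2  [1 exit(s)]
  2: d→3  [1 exit(s)]
  3: a→8  b→5  b→6  [3 exit(s)]
  4: tau→8  [1 exit(s)]
  5: tau→6  [1 exit(s)]
  6: a→4  c→0  d→8  [3 exit(s)]
  8: c→2  tau→2  [2 exit(s)]

Answer: DEADLOCK-FREE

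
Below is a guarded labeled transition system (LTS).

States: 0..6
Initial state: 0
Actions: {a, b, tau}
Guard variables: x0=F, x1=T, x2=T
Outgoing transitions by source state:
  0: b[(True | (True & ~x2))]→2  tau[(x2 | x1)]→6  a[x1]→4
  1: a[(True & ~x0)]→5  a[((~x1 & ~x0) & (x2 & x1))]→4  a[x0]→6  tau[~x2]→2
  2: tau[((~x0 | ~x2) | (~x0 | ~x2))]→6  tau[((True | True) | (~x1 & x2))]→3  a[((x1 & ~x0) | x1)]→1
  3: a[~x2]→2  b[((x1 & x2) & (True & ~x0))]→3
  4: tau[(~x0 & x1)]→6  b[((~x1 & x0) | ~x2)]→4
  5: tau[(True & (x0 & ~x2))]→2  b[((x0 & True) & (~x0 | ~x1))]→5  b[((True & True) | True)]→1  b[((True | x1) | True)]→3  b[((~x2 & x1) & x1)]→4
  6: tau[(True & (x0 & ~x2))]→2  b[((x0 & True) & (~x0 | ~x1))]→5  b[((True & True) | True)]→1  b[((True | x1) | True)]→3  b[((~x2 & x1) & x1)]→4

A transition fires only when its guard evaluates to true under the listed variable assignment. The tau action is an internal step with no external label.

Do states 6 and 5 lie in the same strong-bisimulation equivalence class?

Bisimulation quotient by refinement:
  P[0] = {{0,1,2,3,4,5,6}}
  P[1] = {{0},{1},{2},{3,5,6},{4}}
  P[2] = {{0},{1},{2},{3},{4},{5,6}}
Fixed point at round 3; 6 class(es).
[6]={5,6}  [5]={5,6}

Answer: BISIMILAR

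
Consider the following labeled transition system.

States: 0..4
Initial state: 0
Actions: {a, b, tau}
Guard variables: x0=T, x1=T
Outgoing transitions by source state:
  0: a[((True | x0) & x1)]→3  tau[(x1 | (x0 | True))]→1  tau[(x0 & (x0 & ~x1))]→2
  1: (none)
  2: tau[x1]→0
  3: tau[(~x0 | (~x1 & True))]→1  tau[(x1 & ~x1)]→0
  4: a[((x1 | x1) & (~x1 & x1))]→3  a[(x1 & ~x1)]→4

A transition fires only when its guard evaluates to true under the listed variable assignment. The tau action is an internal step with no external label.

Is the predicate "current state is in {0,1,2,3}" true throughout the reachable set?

Answer: INVARIANT HOLDS

Trace:
Allowed set {0,1,2,3}
Reach set: {0,1,3}
  0: safe
  1: safe
  3: safe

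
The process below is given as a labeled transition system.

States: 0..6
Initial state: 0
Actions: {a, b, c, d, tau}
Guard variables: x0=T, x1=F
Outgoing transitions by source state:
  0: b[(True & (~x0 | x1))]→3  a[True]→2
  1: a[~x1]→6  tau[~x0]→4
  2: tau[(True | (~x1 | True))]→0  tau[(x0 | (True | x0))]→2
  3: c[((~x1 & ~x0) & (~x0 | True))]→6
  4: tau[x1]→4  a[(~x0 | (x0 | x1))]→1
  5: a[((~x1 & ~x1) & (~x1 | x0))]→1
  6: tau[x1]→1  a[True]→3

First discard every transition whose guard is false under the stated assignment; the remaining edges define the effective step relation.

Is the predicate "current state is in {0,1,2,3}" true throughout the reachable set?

Answer: INVARIANT HOLDS

Analysis:
Inv-set: {0,1,2,3}
Reachable = {0,2}
  0: safe
  2: safe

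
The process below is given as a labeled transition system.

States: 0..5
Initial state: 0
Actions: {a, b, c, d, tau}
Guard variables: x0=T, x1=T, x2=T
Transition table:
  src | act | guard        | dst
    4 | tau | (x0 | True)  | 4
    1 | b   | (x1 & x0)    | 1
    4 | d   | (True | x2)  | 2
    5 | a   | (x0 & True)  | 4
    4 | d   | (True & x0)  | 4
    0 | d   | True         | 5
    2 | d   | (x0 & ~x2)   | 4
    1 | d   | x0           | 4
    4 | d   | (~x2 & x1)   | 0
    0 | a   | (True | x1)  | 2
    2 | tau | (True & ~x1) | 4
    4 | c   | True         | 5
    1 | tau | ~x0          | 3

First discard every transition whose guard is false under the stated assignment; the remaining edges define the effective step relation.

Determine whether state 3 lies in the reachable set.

After dropping false guards: 9 live edges.
Layer 0: {0}
Layer 1: {2,5}  cumulative {0,2,5}
Layer 2: {4}  cumulative {0,2,4,5}
Reach set: {0,2,4,5}

Answer: UNREACHABLE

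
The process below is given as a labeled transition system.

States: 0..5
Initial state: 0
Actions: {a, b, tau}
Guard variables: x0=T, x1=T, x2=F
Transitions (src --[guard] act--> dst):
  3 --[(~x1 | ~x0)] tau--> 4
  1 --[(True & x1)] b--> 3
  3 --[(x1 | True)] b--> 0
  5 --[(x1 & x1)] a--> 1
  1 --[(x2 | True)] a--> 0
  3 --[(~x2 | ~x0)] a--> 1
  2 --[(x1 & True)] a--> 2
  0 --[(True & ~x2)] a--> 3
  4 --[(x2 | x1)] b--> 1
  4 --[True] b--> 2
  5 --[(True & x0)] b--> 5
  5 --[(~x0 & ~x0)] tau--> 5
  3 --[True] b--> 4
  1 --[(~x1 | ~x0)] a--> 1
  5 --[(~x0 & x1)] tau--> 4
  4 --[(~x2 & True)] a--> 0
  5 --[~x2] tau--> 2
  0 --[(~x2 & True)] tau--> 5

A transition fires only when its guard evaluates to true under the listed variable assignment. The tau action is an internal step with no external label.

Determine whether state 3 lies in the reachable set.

Answer: REACHABLE

Trace:
14 transition(s) survive guard evaluation.
depth 0: {0}
depth 1: {3,5}  cumulative {0,3,5}
depth 2: {1,2,4}  cumulative {0,1,2,3,4,5}
Reachable = {0,1,2,3,4,5}
witness 3: a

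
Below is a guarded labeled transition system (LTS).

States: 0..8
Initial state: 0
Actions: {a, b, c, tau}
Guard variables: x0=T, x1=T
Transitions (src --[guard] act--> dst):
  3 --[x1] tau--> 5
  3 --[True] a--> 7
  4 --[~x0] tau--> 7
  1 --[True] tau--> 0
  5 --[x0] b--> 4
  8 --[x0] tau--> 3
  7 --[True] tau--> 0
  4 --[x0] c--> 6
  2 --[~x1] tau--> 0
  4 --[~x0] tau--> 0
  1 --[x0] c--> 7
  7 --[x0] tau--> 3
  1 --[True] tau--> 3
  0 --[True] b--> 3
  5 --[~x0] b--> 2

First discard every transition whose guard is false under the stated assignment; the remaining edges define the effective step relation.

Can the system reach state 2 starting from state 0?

Guard filter leaves 11 enabled edge(s).
depth 0: {0}
depth 1: {3}  total {0,3}
depth 2: {5,7}  total {0,3,5,7}
depth 3: {4}  total {0,3,4,5,7}
depth 4: {6}  total {0,3,4,5,6,7}
Reach set: {0,3,4,5,6,7}

Answer: UNREACHABLE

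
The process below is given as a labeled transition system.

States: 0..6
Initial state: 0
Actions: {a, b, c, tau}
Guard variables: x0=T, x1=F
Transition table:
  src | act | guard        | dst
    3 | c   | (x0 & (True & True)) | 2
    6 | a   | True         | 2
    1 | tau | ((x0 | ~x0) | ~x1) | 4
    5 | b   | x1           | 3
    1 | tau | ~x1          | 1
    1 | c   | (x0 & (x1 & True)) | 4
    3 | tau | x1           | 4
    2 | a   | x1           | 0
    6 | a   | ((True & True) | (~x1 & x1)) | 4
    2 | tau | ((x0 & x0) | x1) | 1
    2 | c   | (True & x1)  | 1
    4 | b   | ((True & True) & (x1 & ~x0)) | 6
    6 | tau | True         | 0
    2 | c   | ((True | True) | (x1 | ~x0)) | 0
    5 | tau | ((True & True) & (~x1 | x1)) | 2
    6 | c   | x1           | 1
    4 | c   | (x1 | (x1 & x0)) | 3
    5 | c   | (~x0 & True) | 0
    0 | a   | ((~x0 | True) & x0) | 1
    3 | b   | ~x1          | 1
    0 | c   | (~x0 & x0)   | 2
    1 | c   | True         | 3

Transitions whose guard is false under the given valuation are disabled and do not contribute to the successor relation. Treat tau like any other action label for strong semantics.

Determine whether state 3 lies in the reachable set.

After dropping false guards: 12 live edges.
Layer 0: {0}
Layer 1: {1}  total {0,1}
Layer 2: {3,4}  total {0,1,3,4}
Layer 3: {2}  total {0,1,2,3,4}
Reach set: {0,1,2,3,4}
trace reaching 3: a·c

Answer: REACHABLE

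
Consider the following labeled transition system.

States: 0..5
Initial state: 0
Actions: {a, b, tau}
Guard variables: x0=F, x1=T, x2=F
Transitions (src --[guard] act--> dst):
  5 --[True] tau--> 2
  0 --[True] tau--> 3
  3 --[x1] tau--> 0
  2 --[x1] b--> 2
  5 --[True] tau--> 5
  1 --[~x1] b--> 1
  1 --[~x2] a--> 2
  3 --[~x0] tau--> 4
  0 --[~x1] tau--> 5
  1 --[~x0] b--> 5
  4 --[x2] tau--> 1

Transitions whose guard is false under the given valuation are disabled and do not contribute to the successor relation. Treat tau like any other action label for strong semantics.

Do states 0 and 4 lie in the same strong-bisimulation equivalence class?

Answer: NOT BISIMILAR

Analysis:
Compute ~ classes (split until stable):
  round 0: {{0,1,2,3,4,5}}
  round 1: {{0,3,5},{1},{2},{4}}
  round 2: {{0},{1},{2},{3},{4},{5}}
Fixed point at round 3; 6 class(es).
class of 0: {0}; class of 4: {4}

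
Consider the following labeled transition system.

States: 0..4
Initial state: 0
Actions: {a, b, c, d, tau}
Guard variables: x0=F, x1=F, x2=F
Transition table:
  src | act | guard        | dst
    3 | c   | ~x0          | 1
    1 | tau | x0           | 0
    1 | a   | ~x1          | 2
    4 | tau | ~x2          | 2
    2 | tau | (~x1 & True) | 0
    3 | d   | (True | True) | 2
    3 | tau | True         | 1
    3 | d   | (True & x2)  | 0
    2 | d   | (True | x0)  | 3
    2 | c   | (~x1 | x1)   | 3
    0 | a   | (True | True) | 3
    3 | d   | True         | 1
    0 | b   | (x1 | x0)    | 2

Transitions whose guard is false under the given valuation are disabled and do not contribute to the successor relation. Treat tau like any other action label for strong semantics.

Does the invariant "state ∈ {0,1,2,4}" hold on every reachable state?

Allowed set {0,1,2,4}
Reach set: {0,1,2,3}
  0: ✓
  1: ✓
  2: ✓
  3: outside
witness against invariant: a → 3

Answer: INVARIANT VIOLATED at state 3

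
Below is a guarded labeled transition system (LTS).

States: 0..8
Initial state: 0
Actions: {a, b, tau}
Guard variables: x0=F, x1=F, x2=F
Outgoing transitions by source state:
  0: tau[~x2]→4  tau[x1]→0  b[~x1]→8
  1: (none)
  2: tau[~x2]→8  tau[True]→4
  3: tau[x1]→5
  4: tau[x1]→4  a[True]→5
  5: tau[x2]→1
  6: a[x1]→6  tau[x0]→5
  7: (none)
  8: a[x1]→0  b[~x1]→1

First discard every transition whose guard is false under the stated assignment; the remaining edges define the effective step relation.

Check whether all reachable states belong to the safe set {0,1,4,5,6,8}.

Answer: INVARIANT HOLDS

Trace:
Safe = {0,1,4,5,6,8}
Reach set: {0,1,4,5,8}
  0: ok
  1: ok
  4: ok
  5: ok
  8: ok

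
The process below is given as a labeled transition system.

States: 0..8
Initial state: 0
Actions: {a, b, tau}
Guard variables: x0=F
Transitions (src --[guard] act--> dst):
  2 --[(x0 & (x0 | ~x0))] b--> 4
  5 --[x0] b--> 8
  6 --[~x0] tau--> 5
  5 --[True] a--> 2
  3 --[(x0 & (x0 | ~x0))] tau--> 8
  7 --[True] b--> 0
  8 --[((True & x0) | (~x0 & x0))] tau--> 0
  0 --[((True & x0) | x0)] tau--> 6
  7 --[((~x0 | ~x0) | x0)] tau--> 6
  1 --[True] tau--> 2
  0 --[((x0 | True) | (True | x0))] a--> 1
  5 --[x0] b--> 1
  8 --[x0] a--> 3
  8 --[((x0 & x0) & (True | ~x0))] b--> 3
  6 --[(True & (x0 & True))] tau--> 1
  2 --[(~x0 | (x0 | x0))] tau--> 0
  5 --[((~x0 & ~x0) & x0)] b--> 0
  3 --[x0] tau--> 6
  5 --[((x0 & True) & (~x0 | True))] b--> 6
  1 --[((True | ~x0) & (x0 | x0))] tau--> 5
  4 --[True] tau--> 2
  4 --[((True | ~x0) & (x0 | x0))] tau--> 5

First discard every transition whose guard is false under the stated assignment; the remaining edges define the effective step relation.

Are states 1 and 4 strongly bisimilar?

Answer: BISIMILAR

Trace:
Refine partition for ~:
  π0 = {{0,1,2,3,4,5,6,7,8}}
  π1 = {{0,5},{1,2,4,6},{3,8},{7}}
  π2 = {{0,5},{1,4},{2,6},{3,8},{7}}
  π3 = {{0},{1,4},{2,6},{3,8},{5},{7}}
  π4 = {{0},{1,4},{2},{3,8},{5},{6},{7}}
7 equivalence class(es) (converged in 5)
[1]={1,4}  [4]={1,4}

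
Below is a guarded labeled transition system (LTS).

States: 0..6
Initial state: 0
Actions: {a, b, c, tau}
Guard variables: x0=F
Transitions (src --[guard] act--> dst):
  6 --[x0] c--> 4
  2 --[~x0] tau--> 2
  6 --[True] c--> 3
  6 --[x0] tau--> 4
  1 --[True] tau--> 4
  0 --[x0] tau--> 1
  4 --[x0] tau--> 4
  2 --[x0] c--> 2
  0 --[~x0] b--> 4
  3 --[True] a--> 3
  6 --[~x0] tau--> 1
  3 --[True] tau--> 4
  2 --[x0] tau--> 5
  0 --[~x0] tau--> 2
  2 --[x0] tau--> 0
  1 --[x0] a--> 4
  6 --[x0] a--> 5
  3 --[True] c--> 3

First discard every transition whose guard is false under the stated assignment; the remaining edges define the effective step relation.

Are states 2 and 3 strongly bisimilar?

Answer: NOT BISIMILAR

Analysis:
Compute ~ classes (split until stable):
  π0 = {{0,1,2,3,4,5,6}}
  π1 = {{0},{1,2},{3},{4,5},{6}}
  π2 = {{0},{1},{2},{3},{4,5},{6}}
Fixed point at round 3; 6 class(es).
2∈{2}, 3∈{3}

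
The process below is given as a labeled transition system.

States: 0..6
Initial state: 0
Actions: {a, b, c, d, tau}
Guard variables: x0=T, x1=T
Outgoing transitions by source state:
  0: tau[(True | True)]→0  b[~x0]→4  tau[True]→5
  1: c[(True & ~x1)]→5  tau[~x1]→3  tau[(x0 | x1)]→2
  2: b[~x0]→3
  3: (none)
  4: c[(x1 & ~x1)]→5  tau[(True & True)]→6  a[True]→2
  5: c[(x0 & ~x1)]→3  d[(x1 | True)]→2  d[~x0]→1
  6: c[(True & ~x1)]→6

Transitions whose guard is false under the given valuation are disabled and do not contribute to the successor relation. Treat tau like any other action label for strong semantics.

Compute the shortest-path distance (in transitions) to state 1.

BFS to 1:
  L0 = {0}
  L1 = {5}
  L2 = {2}
1 never appears.

Answer: UNREACHABLE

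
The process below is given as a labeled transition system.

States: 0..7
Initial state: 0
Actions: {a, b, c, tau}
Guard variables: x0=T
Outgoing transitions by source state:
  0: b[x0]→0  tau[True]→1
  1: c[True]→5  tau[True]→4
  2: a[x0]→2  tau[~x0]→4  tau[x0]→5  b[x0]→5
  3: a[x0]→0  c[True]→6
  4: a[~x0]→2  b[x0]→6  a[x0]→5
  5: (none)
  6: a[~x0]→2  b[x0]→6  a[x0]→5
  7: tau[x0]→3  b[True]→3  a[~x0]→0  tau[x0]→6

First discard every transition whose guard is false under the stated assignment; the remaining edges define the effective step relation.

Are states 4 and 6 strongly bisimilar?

Compute ~ classes (split until stable):
  π0 = {{0,1,2,3,4,5,6,7}}
  π1 = {{0,7},{1},{2},{3},{4,6},{5}}
  π2 = {{0},{1},{2},{3},{4,6},{5},{7}}
stable after 3 split(s): 7 block(s)
4∈{4,6}, 6∈{4,6}

Answer: BISIMILAR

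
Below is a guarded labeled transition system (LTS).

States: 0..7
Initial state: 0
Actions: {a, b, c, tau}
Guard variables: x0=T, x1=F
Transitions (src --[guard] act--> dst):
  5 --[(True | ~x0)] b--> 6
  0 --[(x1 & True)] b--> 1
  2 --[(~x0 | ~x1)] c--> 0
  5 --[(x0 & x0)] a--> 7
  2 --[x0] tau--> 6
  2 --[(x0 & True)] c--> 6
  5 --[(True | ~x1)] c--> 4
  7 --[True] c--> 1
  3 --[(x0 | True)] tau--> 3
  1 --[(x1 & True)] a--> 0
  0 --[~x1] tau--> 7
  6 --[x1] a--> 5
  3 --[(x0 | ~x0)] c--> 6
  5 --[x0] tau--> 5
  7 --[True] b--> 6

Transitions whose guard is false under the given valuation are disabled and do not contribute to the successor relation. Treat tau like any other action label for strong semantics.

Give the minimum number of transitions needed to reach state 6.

BFS to 6:
  depth 0: {0}
  depth 1: {7}
  depth 2: {1,6}
first hit 6 at d=2 via tau·b

Answer: 2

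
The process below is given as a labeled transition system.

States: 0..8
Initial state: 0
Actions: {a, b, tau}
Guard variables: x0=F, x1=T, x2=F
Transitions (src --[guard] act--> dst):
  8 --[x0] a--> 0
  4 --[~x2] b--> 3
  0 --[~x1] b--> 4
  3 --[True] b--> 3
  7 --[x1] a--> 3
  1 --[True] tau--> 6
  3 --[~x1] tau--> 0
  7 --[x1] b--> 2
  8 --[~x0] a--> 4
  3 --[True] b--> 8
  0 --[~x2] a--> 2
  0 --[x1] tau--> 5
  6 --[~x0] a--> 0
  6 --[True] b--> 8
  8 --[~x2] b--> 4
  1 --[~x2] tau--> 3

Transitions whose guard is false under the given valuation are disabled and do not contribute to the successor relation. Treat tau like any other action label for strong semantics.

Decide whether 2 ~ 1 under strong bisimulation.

Bisimulation quotient by refinement:
  round 0: {{0,1,2,3,4,5,6,7,8}}
  round 1: {{0},{1},{2,5},{3,4},{6,7,8}}
  round 2: {{0},{1},{2,5},{3},{4},{6},{7},{8}}
stable after 3 split(s): 8 block(s)
class of 2: {2,5}; class of 1: {1}

Answer: NOT BISIMILAR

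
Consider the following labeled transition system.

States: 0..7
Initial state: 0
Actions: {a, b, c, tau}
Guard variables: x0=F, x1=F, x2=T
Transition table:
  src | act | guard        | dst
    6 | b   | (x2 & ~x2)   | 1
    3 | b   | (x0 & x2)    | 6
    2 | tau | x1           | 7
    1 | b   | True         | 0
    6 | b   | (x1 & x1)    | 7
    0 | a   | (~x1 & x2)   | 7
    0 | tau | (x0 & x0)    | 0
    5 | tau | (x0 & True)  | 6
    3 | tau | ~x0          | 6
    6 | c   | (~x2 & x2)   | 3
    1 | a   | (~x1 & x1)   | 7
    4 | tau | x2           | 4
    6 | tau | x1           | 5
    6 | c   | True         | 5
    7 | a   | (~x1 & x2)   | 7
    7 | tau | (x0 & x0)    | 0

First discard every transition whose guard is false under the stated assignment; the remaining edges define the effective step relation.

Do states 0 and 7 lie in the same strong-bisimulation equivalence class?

Bisimulation quotient by refinement:
  P[0] = {{0,1,2,3,4,5,6,7}}
  P[1] = {{0,7},{1},{2,5},{3,4},{6}}
  P[2] = {{0,7},{1},{2,5},{3},{4},{6}}
stable after 3 split(s): 6 block(s)
[0]={0,7}  [7]={0,7}

Answer: BISIMILAR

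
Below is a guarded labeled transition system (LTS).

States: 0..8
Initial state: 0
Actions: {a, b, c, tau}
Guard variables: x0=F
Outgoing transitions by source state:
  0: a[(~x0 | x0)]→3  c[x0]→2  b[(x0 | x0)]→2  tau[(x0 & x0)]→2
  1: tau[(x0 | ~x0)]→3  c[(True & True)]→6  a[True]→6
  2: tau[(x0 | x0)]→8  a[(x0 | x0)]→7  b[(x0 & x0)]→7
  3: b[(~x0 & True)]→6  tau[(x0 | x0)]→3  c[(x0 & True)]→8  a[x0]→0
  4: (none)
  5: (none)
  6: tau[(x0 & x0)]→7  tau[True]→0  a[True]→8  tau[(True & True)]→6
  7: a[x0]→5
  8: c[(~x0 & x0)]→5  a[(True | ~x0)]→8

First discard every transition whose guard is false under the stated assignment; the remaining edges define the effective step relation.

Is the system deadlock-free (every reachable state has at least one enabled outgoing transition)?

Reach set: {0,3,6,8}
  0: a→3  [deg 1]
  3: b→6  [deg 1]
  6: a→8  tau→0  tau→6  [deg 3]
  8: a→8  [deg 1]

Answer: DEADLOCK-FREE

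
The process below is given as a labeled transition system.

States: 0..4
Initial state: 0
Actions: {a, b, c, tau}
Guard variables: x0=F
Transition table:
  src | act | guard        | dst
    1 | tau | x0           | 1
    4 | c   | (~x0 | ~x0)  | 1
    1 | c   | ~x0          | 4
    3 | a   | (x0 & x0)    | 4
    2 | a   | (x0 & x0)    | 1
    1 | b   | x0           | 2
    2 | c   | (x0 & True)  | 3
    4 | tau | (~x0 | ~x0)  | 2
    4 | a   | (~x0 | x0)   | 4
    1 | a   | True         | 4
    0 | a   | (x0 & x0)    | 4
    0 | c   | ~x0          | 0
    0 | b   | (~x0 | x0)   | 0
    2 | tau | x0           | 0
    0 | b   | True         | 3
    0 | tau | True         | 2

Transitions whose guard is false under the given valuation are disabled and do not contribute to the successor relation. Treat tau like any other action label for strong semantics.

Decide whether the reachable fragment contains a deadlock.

R = {0,2,3}
  0: b→0  b→3  c→0  tau→2  [deg 4]
  2: ∅  [STUCK]
  3: ∅  [STUCK]
witness 2: tau

Answer: DEADLOCK at state 2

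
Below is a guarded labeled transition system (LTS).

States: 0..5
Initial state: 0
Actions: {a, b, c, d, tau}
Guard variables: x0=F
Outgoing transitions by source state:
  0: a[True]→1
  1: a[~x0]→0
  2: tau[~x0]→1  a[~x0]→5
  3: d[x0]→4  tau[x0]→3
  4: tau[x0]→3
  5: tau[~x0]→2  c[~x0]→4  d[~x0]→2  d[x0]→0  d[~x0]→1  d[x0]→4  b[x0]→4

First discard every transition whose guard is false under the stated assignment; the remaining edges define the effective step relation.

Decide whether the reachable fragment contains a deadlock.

Answer: DEADLOCK-FREE

Working:
Reachable = {0,1}
  0: a→1  [1 exit(s)]
  1: a→0  [1 exit(s)]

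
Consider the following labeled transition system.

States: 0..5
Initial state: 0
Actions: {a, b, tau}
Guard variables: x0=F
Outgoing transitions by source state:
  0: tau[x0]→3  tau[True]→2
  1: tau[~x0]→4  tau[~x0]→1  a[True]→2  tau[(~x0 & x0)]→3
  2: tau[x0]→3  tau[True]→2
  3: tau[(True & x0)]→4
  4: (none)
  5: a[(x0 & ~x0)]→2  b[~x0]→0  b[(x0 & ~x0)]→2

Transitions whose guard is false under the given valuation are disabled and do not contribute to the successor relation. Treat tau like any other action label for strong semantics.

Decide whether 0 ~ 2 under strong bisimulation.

Answer: BISIMILAR

Trace:
Compute ~ classes (split until stable):
  P[0] = {{0,1,2,3,4,5}}
  P[1] = {{0,2},{1},{3,4},{5}}
4 equivalence class(es) (converged in 2)
0∈{0,2}, 2∈{0,2}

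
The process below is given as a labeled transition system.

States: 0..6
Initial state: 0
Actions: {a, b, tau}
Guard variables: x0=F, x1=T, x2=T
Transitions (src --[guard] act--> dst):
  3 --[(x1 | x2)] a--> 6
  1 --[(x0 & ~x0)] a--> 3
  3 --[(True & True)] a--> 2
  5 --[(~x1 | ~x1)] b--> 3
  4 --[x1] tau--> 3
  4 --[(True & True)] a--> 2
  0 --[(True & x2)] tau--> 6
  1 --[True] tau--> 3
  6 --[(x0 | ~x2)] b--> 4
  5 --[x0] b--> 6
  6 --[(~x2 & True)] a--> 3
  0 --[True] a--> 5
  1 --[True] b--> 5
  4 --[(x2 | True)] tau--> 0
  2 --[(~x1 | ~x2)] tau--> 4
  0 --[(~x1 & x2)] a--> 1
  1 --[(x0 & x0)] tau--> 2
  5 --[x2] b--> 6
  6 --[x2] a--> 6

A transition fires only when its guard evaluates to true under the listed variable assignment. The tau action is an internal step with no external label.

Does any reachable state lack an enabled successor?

Answer: DEADLOCK-FREE

Working:
R = {0,5,6}
  0: a→5  tau→6  [2 exit(s)]
  5: b→6  [1 exit(s)]
  6: a→6  [1 exit(s)]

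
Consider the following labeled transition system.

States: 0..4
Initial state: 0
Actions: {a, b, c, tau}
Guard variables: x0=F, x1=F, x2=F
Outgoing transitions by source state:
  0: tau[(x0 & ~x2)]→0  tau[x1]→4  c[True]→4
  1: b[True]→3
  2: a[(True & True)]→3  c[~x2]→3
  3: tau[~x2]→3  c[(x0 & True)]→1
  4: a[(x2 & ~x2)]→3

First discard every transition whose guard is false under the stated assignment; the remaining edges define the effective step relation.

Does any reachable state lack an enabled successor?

Answer: DEADLOCK at state 4

Working:
Reachable = {0,4}
  0: c→4  [1 out]
  4: ∅  [deadlock]
witness 4: c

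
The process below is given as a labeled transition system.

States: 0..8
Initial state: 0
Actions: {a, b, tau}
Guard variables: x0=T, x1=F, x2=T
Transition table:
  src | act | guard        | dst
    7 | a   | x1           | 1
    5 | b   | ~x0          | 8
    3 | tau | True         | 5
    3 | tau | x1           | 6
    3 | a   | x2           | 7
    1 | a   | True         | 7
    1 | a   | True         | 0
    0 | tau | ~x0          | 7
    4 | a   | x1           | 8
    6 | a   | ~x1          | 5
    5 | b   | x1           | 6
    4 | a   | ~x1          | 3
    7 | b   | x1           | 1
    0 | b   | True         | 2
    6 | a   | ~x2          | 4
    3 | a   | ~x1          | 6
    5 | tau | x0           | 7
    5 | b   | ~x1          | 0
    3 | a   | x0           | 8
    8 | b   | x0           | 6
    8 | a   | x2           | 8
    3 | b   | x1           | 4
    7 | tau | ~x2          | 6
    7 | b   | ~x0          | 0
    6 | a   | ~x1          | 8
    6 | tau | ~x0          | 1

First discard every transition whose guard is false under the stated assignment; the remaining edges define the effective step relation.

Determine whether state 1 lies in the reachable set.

Answer: UNREACHABLE

Working:
14 transition(s) survive guard evaluation.
L0 = {0}
L1 = {2}  now seen {0,2}
Reach set: {0,2}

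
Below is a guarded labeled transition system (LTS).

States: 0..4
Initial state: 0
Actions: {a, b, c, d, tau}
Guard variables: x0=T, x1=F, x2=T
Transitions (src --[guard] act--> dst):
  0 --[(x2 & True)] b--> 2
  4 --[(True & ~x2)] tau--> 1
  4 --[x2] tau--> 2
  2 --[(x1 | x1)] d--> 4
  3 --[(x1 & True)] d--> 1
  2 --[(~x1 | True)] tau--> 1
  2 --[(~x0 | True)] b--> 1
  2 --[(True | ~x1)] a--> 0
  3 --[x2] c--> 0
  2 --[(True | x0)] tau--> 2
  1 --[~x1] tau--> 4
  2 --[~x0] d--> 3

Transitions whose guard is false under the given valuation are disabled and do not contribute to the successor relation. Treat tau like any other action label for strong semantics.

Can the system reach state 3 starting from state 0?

Guard filter leaves 8 enabled edge(s).
Layer 0: {0}
Layer 1: {2}  cumulative {0,2}
Layer 2: {1}  cumulative {0,1,2}
Layer 3: {4}  cumulative {0,1,2,4}
Reach set: {0,1,2,4}

Answer: UNREACHABLE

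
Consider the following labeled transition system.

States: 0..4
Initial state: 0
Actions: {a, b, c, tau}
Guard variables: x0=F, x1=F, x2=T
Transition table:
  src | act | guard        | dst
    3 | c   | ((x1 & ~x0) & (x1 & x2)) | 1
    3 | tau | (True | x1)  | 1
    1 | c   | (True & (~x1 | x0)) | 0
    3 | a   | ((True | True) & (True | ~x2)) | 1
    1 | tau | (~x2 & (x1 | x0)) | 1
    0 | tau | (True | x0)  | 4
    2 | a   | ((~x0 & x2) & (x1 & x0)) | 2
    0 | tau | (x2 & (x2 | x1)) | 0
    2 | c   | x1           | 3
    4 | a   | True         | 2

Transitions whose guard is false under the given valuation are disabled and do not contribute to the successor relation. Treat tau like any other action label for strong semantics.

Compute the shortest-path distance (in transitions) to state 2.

Answer: 2

Trace:
BFS to 2:
  Layer 0: {0}
  Layer 1: {4}
  Layer 2: {2}
first hit 2 at d=2 via tau·a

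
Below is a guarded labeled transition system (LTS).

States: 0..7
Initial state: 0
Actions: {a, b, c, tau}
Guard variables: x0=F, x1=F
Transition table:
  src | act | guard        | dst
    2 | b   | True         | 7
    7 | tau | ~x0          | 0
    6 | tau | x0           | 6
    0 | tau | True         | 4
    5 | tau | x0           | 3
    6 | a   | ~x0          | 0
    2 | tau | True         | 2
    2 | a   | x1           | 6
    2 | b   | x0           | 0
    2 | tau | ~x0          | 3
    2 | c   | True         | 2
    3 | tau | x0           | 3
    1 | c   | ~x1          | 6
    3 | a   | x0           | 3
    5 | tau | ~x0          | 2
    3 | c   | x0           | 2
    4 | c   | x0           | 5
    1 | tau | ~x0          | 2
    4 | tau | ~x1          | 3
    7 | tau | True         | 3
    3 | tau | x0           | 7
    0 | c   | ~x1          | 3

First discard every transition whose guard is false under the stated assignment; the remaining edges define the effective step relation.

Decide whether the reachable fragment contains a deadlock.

Answer: DEADLOCK at state 3

Analysis:
Reachable = {0,3,4}
  0: c→3  tau→4  [deg 2]
  3: ∅  [no exit]
  4: tau→3  [deg 1]
witness 3: c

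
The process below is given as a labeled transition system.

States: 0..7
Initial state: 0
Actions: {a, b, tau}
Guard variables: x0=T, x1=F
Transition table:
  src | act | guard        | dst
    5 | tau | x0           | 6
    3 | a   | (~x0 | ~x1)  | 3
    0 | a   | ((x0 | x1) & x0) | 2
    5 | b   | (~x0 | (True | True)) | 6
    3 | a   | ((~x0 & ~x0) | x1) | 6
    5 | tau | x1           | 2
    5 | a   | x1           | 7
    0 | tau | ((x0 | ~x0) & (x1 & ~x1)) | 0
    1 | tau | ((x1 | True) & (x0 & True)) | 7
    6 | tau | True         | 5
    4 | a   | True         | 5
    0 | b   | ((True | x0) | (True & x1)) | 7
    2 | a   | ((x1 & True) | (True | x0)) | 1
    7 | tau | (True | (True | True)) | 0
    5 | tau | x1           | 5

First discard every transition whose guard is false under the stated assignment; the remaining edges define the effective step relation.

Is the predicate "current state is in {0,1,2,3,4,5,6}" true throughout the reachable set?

Answer: INVARIANT VIOLATED at state 7

Working:
Inv-set: {0,1,2,3,4,5,6}
R = {0,1,2,7}
  0: safe
  1: safe
  2: safe
  7: outside
witness against invariant: b → 7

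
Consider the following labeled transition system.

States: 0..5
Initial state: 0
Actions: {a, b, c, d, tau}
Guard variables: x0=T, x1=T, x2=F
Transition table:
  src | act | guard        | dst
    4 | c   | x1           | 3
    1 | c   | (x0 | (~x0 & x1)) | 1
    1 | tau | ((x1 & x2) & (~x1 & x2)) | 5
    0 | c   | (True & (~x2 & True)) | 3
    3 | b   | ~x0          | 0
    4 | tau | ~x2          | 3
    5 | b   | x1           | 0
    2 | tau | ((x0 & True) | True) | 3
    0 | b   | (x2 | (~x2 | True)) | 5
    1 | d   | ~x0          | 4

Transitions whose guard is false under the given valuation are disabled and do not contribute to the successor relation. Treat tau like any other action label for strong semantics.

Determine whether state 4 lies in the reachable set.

Answer: UNREACHABLE

Trace:
7 transition(s) survive guard evaluation.
Layer 0: {0}
Layer 1: {3,5}  cumulative {0,3,5}
R = {0,3,5}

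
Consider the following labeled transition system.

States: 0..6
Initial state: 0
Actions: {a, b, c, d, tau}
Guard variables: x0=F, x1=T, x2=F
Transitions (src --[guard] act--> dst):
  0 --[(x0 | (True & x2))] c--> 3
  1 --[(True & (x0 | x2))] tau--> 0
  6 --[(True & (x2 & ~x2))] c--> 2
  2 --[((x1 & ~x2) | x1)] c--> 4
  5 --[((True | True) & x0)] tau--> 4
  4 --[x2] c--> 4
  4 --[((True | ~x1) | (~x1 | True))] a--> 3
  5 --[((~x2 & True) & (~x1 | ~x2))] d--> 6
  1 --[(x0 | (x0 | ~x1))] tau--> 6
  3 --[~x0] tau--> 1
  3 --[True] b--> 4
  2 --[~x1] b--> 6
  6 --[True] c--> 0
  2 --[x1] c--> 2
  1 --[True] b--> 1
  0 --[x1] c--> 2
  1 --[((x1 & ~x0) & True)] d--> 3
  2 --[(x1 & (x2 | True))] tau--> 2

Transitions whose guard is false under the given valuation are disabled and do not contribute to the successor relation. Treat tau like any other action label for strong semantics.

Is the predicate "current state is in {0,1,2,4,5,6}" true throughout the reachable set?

Answer: INVARIANT VIOLATED at state 3

Working:
Inv-set: {0,1,2,4,5,6}
Reach set: {0,1,2,3,4}
  0: ✓
  1: ✓
  2: ✓
  3: outside
  4: ✓
reach 3 via c·c·a — violates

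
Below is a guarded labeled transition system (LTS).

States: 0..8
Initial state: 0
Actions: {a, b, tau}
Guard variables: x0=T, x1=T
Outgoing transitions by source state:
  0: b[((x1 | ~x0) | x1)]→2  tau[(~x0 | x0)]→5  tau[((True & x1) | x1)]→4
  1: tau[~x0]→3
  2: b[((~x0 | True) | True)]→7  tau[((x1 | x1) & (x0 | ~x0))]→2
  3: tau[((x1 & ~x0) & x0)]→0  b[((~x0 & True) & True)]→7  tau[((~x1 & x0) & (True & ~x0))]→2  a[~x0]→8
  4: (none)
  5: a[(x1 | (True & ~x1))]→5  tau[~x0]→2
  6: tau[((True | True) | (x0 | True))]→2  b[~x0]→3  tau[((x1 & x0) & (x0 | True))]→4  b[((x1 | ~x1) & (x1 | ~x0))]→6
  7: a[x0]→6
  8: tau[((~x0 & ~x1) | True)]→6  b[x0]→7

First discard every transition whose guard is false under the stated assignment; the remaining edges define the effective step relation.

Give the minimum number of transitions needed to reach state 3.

Answer: UNREACHABLE

Trace:
BFS to 3:
  Layer 0: {0}
  Layer 1: {2,4,5}
  Layer 2: {7}
  Layer 3: {6}
3 never appears.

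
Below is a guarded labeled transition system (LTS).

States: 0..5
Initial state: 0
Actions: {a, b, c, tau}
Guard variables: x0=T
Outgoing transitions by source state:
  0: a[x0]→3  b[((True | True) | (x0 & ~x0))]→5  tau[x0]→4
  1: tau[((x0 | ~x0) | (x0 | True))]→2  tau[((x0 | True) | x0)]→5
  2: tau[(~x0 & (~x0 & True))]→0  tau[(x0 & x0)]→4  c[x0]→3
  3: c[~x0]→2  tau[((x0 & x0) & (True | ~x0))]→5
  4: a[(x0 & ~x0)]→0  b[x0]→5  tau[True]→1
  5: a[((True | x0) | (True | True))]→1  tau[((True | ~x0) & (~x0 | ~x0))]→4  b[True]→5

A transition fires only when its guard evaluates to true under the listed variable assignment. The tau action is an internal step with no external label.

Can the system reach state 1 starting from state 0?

Guard filter leaves 12 enabled edge(s).
L0 = {0}
L1 = {3,4,5}  now seen {0,3,4,5}
L2 = {1}  now seen {0,1,3,4,5}
L3 = {2}  now seen {0,1,2,3,4,5}
Reachable = {0,1,2,3,4,5}
Path to 1: b·a

Answer: REACHABLE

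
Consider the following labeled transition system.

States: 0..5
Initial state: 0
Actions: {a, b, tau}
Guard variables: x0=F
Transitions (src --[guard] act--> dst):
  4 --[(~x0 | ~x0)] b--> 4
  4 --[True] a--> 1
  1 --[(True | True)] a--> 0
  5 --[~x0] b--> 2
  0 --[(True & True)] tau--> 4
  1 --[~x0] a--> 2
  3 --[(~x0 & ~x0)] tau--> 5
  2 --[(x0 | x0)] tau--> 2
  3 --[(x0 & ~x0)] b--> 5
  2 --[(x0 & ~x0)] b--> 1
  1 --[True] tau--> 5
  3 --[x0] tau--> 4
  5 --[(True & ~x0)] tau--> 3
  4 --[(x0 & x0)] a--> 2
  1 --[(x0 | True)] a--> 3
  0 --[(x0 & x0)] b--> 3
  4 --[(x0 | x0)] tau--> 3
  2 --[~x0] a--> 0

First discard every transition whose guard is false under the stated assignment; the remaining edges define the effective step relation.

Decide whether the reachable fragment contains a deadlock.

R = {0,1,2,3,4,5}
  0: tau→4  [1 out]
  1: a→0  a→2  a→3  tau→5  [4 out]
  2: a→0  [1 out]
  3: tau→5  [1 out]
  4: a→1  b→4  [2 out]
  5: b→2  tau→3  [2 out]

Answer: DEADLOCK-FREE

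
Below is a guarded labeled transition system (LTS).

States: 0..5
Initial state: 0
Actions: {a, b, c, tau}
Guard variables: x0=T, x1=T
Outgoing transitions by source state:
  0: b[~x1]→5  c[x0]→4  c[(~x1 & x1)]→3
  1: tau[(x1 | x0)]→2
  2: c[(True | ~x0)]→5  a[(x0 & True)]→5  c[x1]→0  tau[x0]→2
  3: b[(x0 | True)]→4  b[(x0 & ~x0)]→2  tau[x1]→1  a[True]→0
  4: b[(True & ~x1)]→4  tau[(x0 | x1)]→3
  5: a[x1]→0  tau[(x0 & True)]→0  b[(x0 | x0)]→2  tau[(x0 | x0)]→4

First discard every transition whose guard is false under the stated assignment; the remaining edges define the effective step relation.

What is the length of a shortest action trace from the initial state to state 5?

Answer: 5

Working:
Layered search for 5:
  Layer 0: {0}
  Layer 1: {4}
  Layer 2: {3}
  Layer 3: {1}
  Layer 4: {2}
  Layer 5: {5}
5 enters at depth 5; path c·tau·tau·tau·a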